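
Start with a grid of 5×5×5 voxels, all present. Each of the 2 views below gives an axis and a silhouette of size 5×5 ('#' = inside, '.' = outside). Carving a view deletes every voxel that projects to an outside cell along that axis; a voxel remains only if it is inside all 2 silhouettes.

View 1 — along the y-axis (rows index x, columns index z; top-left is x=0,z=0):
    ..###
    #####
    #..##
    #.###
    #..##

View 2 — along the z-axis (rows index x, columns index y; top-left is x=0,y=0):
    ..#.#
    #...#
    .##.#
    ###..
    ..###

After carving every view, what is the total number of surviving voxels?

initial block: 5^3 = 125
[1] y-view keeps 18 columns → grid now 90
[2] z-view keeps 13 columns → grid now 46

46 voxels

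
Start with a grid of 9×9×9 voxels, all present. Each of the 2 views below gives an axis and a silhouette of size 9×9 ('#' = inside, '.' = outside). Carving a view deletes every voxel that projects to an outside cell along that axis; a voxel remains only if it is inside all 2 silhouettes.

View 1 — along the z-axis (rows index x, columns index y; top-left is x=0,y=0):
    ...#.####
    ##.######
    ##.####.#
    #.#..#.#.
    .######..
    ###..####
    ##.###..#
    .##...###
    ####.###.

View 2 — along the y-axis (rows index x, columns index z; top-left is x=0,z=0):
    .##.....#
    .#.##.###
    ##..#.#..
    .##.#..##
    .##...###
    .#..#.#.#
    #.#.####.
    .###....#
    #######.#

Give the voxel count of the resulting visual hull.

|visual hull| = 281

start: 9×9×9 = 729 voxels
after view 1 [z-axis, 55 of 81 cells solid] → remaining = 495
after view 2 [y-axis, 45 of 81 cells solid] → remaining = 281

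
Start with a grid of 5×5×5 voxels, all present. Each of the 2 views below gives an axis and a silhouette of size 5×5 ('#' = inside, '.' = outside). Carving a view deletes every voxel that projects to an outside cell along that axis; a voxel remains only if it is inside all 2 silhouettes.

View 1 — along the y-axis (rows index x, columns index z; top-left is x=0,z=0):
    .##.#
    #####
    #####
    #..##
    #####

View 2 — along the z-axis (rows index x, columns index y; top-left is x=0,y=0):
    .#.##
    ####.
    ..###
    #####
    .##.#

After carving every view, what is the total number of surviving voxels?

|visual hull| = 74

before carving: 125 voxels (5×5×5)
[1] y-view keeps 21 columns → grid now 105
[2] z-view keeps 18 columns → grid now 74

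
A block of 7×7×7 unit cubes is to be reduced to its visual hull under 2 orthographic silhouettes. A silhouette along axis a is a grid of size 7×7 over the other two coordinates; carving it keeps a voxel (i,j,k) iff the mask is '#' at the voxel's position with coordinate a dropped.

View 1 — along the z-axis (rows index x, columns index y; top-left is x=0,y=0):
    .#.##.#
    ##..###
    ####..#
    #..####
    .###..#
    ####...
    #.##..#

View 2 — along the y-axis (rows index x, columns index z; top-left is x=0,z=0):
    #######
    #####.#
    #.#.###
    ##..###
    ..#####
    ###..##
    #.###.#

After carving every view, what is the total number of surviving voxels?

full grid |V| = 343
step 1: project along z, AND mask (31/49) → |grid| = 217
step 2: project along y, AND mask (38/49) → |grid| = 168

voxel count = 168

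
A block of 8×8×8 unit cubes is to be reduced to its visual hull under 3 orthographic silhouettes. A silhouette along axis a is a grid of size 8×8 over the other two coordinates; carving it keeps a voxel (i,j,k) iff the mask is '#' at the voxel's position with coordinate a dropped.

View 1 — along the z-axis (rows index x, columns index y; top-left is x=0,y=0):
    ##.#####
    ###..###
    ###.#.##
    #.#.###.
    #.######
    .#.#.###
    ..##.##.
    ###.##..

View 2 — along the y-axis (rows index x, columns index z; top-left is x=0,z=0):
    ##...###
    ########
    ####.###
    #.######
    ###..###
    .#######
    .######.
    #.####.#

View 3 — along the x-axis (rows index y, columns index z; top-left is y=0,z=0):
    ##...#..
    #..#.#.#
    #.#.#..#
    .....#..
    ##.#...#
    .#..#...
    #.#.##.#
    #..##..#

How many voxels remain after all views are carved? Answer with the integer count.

126 voxels

full grid |V| = 512
step 1: project along z, AND mask (45/64) → |grid| = 360
step 2: project along y, AND mask (52/64) → |grid| = 291
step 3: project along x, AND mask (27/64) → |grid| = 126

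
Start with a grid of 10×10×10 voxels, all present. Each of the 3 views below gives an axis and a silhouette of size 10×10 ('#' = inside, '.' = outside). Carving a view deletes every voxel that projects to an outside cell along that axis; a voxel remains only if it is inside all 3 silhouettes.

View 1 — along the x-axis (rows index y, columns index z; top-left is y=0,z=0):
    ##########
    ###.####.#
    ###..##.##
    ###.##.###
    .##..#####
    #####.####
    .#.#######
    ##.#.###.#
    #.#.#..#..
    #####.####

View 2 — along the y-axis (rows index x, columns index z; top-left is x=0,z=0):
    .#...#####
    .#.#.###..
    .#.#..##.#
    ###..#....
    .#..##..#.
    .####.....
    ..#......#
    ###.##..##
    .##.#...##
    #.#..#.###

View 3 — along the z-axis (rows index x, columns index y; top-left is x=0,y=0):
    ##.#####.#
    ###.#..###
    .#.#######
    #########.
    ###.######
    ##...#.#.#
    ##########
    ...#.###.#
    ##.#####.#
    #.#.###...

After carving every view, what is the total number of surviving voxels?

initial block: 10^3 = 1000
[1] x-view keeps 77 columns → grid now 770
[2] y-view keeps 48 columns → grid now 378
[3] z-view keeps 74 columns → grid now 277

277 voxels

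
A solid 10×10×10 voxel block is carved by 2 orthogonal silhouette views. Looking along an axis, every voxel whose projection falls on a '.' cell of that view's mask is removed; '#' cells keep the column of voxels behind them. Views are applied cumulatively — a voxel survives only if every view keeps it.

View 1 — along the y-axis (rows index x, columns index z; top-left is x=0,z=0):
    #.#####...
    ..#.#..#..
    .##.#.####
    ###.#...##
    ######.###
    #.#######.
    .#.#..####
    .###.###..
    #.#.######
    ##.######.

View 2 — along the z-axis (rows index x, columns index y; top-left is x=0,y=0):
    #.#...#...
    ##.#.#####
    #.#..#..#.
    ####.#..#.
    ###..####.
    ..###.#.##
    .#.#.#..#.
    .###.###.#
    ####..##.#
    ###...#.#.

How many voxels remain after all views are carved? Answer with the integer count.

start: 10×10×10 = 1000 voxels
V1 y: intersect with XZ mask (67 set) -- 670 left
V2 z: intersect with XY mask (57 set) -- 379 left

|visual hull| = 379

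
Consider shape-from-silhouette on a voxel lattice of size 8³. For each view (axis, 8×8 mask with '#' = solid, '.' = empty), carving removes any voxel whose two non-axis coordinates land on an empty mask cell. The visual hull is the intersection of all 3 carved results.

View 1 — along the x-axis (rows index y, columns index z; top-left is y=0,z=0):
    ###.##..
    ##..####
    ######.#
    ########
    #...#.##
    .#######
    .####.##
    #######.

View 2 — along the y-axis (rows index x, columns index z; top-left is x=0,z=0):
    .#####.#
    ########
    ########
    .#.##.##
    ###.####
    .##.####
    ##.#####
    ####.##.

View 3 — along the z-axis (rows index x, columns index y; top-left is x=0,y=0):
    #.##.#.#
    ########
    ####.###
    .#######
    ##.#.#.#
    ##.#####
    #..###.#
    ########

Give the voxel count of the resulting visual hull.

|visual hull| = 280

initial block: 8^3 = 512
carve view 1 (along x, YZ-mask fill 50/64): 400 voxels remain
carve view 2 (along y, XZ-mask fill 53/64): 334 voxels remain
carve view 3 (along z, XY-mask fill 52/64): 280 voxels remain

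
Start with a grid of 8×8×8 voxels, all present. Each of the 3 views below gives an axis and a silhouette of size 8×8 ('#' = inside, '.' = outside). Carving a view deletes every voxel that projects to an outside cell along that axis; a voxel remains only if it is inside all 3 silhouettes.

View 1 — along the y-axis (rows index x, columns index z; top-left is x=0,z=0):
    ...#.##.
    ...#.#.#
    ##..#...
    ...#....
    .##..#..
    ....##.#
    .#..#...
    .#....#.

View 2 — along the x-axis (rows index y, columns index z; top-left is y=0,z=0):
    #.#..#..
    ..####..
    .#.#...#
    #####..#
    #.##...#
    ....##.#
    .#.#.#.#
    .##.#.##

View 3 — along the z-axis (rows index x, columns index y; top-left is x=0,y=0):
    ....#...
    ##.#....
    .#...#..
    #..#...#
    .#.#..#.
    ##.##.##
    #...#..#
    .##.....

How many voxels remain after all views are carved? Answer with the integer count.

before carving: 512 voxels (8×8×8)
V1 y: intersect with XZ mask (20 set) -- 160 left
V2 x: intersect with YZ mask (32 set) -- 81 left
V3 z: intersect with XY mask (23 set) -- 28 left

28 voxels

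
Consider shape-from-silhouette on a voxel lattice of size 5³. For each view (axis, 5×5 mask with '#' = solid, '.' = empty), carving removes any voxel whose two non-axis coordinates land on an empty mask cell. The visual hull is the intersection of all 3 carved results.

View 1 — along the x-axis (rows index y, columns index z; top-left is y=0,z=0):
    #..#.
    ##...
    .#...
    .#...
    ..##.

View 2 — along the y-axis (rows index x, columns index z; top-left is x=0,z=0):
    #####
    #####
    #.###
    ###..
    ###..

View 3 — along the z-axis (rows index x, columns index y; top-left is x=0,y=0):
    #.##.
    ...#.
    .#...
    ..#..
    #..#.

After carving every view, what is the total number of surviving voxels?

full grid |V| = 125
carve view 1 (along x, YZ-mask fill 8/25): 40 voxels remain
carve view 2 (along y, XZ-mask fill 20/25): 33 voxels remain
carve view 3 (along z, XY-mask fill 8/25): 9 voxels remain

|visual hull| = 9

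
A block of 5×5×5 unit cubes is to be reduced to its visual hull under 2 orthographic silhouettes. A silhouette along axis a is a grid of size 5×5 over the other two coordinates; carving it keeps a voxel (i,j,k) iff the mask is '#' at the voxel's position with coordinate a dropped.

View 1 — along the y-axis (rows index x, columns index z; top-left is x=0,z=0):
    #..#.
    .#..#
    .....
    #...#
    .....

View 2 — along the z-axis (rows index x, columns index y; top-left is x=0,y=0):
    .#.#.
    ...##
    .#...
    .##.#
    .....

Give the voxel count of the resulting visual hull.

initial block: 5^3 = 125
step 1: project along y, AND mask (6/25) → |grid| = 30
step 2: project along z, AND mask (8/25) → |grid| = 14

14 voxels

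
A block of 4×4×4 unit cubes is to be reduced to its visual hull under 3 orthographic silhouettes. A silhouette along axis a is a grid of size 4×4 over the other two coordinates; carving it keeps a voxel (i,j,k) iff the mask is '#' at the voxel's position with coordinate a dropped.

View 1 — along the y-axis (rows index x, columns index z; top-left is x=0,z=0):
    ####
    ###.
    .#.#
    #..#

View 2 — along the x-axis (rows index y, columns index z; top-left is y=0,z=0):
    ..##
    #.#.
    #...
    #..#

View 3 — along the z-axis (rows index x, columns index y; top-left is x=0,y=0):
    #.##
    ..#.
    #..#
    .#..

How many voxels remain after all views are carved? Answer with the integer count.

before carving: 64 voxels (4×4×4)
V1 y: intersect with XZ mask (11 set) -- 44 left
V2 x: intersect with YZ mask (7 set) -- 19 left
V3 z: intersect with XY mask (7 set) -- 9 left

9 voxels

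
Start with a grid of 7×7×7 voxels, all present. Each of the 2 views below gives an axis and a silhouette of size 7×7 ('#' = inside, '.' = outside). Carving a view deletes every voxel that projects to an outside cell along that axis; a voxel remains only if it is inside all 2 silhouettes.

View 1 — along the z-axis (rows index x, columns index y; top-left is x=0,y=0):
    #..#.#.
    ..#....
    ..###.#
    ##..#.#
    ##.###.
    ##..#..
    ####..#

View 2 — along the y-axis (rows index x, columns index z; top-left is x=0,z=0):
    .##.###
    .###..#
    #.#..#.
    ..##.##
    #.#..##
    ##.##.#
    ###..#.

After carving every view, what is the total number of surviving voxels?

full grid |V| = 343
after view 1 [z-axis, 25 of 49 cells solid] → remaining = 175
after view 2 [y-axis, 29 of 49 cells solid] → remaining = 102

remaining voxels: 102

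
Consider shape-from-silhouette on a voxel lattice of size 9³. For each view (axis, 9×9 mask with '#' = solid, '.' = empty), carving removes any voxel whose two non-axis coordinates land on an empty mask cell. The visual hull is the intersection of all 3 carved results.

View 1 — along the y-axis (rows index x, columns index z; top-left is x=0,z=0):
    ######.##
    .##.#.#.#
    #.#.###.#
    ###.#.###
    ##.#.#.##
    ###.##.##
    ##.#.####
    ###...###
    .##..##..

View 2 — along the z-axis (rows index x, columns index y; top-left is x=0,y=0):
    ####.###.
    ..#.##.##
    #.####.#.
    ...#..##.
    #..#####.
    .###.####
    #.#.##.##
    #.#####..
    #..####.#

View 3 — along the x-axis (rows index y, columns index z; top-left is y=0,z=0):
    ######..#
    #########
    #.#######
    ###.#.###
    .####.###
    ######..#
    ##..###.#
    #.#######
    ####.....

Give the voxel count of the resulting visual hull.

voxel count = 256

start: 9×9×9 = 729 voxels
V1 y: intersect with XZ mask (56 set) -- 504 left
V2 z: intersect with XY mask (52 set) -- 325 left
V3 x: intersect with YZ mask (63 set) -- 256 left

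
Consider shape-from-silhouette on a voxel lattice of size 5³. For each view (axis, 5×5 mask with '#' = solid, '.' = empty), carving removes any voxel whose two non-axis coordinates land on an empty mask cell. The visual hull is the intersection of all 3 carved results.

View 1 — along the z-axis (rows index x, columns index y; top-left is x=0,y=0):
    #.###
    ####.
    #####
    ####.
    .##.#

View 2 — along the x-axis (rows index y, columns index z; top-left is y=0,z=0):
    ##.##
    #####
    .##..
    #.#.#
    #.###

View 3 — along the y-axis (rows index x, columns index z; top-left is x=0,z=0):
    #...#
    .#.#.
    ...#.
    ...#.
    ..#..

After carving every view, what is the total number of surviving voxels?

initial block: 5^3 = 125
  1. axis=2 (XY plane), |mask|=20  ⇒  voxels=100
  2. axis=0 (YZ plane), |mask|=18  ⇒  voxels=70
  3. axis=1 (XZ plane), |mask|=7  ⇒  voxels=19

voxel count = 19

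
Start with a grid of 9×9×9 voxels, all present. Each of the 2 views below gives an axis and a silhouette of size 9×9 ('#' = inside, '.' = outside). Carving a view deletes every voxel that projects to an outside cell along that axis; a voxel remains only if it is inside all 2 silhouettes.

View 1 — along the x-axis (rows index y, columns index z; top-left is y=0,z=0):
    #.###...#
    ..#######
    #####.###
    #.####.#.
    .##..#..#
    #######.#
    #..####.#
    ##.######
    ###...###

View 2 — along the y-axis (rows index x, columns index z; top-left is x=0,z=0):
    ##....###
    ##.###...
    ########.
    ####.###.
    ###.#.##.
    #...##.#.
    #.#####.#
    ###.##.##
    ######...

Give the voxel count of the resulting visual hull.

before carving: 729 voxels (9×9×9)
carve view 1 (along x, YZ-mask fill 58/81): 522 voxels remain
carve view 2 (along y, XZ-mask fill 55/81): 350 voxels remain

voxel count = 350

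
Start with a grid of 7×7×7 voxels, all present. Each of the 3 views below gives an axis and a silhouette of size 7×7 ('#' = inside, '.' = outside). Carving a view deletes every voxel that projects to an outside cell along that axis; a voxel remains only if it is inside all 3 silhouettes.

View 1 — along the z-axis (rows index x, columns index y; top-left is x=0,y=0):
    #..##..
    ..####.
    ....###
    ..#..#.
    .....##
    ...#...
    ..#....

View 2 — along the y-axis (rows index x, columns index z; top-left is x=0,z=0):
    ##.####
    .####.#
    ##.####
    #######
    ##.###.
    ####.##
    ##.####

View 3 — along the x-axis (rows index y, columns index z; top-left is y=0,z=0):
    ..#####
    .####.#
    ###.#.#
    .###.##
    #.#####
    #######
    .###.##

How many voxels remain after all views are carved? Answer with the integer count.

start: 7×7×7 = 343 voxels
carve view 1 (along z, XY-mask fill 16/49): 112 voxels remain
carve view 2 (along y, XZ-mask fill 41/49): 92 voxels remain
carve view 3 (along x, YZ-mask fill 38/49): 74 voxels remain

74 voxels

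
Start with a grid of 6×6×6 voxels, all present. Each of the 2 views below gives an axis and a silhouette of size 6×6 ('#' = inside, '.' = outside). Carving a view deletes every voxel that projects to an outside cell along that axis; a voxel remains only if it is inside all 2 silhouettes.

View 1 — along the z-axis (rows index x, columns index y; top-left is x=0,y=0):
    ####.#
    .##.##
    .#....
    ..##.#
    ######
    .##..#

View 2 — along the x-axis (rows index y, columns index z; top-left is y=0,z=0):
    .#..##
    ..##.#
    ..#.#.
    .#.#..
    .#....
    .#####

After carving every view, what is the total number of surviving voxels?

remaining voxels: 64

start: 6×6×6 = 216 voxels
step 1: project along z, AND mask (22/36) → |grid| = 132
step 2: project along x, AND mask (16/36) → |grid| = 64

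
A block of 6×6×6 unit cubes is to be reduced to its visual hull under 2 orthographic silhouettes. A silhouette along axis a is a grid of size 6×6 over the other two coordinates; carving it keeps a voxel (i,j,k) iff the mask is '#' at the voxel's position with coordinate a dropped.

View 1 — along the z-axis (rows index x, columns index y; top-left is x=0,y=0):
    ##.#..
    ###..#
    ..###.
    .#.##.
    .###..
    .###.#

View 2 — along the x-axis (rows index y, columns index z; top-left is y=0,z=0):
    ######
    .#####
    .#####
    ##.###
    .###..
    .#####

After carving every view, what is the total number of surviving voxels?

full grid |V| = 216
V1 z: intersect with XY mask (20 set) -- 120 left
V2 x: intersect with YZ mask (29 set) -- 98 left

voxel count = 98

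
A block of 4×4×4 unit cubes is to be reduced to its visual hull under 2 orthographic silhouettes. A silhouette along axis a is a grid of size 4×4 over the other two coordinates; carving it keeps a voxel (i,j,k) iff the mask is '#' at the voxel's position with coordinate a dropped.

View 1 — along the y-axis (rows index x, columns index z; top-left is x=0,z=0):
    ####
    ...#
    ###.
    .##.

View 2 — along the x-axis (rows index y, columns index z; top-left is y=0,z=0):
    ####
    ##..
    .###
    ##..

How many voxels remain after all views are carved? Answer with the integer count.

initial block: 4^3 = 64
V1 y: intersect with XZ mask (10 set) -- 40 left
V2 x: intersect with YZ mask (11 set) -- 28 left

voxel count = 28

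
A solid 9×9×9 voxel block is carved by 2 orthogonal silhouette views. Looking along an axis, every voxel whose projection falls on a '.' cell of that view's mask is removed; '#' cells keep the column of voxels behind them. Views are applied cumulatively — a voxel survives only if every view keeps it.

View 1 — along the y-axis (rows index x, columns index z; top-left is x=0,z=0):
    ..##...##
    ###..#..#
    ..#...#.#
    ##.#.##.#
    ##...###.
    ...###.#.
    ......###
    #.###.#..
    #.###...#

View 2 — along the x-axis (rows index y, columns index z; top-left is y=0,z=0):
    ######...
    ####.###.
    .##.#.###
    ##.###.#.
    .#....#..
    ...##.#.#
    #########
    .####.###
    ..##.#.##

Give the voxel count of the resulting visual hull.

initial block: 9^3 = 729
step 1: project along y, AND mask (40/81) → |grid| = 360
step 2: project along x, AND mask (52/81) → |grid| = 228

228 voxels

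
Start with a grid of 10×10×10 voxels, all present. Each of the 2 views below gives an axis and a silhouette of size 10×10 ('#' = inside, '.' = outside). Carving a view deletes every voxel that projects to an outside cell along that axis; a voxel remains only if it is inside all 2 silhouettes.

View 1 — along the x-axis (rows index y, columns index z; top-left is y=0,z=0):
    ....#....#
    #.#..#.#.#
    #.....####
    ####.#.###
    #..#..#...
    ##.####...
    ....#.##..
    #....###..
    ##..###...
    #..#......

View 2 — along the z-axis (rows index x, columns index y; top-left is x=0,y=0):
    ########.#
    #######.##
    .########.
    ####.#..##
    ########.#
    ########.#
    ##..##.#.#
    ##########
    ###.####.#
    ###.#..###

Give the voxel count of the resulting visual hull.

before carving: 1000 voxels (10×10×10)
carve view 1 (along x, YZ-mask fill 43/100): 430 voxels remain
carve view 2 (along z, XY-mask fill 82/100): 346 voxels remain

voxel count = 346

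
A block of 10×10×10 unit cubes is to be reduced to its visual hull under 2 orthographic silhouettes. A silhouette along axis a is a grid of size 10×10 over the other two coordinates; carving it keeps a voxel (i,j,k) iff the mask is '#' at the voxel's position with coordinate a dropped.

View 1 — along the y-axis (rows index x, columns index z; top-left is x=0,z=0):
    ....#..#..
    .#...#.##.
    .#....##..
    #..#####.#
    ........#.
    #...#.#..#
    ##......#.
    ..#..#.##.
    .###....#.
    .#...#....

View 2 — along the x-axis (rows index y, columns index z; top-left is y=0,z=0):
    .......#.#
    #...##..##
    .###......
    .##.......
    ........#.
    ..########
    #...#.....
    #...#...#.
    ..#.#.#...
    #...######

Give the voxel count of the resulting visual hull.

voxel count = 121

initial block: 10^3 = 1000
step 1: project along y, AND mask (34/100) → |grid| = 340
step 2: project along x, AND mask (36/100) → |grid| = 121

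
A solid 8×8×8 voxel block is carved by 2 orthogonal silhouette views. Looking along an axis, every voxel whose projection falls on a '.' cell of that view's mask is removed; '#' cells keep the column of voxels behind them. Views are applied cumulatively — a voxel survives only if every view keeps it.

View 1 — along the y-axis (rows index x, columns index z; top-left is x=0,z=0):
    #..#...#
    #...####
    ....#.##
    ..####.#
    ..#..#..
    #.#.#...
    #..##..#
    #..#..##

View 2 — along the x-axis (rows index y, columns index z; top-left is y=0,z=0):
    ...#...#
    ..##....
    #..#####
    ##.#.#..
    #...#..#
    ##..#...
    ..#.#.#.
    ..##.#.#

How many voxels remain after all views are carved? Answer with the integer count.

108 voxels

initial block: 8^3 = 512
carve view 1 (along y, XZ-mask fill 29/64): 232 voxels remain
carve view 2 (along x, YZ-mask fill 27/64): 108 voxels remain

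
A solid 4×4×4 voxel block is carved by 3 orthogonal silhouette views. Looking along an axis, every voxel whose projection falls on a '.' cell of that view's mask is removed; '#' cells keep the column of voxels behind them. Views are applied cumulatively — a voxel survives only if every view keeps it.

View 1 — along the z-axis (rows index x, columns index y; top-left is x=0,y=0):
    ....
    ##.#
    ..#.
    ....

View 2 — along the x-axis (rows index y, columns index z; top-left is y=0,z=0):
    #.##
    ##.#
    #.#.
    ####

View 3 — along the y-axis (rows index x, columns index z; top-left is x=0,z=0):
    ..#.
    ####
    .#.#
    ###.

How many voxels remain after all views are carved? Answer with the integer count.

start: 4×4×4 = 64 voxels
carve view 1 (along z, XY-mask fill 4/16): 16 voxels remain
carve view 2 (along x, YZ-mask fill 12/16): 12 voxels remain
carve view 3 (along y, XZ-mask fill 10/16): 10 voxels remain

remaining voxels: 10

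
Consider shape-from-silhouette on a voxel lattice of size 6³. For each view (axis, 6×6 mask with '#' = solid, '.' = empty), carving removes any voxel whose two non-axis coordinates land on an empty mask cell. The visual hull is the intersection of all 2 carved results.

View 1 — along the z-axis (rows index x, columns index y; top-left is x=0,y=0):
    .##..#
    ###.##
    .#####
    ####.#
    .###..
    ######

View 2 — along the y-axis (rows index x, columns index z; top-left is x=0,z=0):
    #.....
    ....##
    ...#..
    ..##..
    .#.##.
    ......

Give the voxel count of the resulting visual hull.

37 voxels

before carving: 216 voxels (6×6×6)
V1 z: intersect with XY mask (27 set) -- 162 left
V2 y: intersect with XZ mask (9 set) -- 37 left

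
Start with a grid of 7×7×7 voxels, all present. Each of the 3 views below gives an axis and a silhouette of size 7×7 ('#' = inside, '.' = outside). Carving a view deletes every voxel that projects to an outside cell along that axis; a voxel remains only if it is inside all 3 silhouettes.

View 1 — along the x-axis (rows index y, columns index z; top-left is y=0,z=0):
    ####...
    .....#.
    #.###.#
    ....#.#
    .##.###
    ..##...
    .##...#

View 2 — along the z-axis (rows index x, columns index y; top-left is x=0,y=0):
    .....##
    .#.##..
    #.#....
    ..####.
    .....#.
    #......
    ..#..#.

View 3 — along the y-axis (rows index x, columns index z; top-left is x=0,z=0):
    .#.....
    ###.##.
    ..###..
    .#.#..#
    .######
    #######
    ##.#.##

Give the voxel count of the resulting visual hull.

|visual hull| = 28

initial block: 7^3 = 343
carve view 1 (along x, YZ-mask fill 22/49): 154 voxels remain
carve view 2 (along z, XY-mask fill 15/49): 49 voxels remain
carve view 3 (along y, XZ-mask fill 30/49): 28 voxels remain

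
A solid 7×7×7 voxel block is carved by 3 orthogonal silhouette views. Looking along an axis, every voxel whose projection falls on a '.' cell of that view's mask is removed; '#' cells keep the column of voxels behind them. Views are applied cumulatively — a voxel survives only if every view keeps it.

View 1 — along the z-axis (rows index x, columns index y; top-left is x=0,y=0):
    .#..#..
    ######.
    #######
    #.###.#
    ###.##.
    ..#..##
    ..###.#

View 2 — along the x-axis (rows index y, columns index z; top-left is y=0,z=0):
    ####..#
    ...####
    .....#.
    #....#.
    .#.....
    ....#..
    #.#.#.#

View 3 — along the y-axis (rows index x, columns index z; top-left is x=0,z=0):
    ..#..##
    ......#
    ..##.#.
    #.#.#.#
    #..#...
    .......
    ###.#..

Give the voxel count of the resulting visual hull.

start: 7×7×7 = 343 voxels
step 1: project along z, AND mask (32/49) → |grid| = 224
step 2: project along x, AND mask (18/49) → |grid| = 76
step 3: project along y, AND mask (17/49) → |grid| = 27

voxel count = 27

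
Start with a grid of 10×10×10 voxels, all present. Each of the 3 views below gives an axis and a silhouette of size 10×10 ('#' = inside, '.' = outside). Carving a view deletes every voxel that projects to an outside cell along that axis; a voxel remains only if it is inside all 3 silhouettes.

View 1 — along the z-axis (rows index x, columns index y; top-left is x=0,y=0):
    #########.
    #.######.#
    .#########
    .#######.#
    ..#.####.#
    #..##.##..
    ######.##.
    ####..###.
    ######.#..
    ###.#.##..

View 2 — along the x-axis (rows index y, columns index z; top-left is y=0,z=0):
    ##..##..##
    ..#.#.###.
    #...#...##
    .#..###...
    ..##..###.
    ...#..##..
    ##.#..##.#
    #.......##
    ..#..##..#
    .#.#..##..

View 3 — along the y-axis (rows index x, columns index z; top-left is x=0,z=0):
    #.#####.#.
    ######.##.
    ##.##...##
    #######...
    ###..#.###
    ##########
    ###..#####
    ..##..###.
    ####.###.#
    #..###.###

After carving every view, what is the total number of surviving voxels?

remaining voxels: 221

start: 10×10×10 = 1000 voxels
carve view 1 (along z, XY-mask fill 73/100): 730 voxels remain
carve view 2 (along x, YZ-mask fill 44/100): 321 voxels remain
carve view 3 (along y, XZ-mask fill 73/100): 221 voxels remain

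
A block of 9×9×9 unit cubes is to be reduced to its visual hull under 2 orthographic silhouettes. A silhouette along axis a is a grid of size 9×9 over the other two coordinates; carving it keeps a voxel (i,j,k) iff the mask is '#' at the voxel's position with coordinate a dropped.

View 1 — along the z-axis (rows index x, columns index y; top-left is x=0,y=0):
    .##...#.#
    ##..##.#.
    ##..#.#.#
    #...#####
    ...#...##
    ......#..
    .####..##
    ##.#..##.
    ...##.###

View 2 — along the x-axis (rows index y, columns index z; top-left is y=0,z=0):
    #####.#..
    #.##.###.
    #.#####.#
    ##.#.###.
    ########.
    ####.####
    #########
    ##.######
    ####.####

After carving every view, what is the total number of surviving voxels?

remaining voxels: 298

initial block: 9^3 = 729
  1. axis=2 (XY plane), |mask|=40  ⇒  voxels=360
  2. axis=0 (YZ plane), |mask|=66  ⇒  voxels=298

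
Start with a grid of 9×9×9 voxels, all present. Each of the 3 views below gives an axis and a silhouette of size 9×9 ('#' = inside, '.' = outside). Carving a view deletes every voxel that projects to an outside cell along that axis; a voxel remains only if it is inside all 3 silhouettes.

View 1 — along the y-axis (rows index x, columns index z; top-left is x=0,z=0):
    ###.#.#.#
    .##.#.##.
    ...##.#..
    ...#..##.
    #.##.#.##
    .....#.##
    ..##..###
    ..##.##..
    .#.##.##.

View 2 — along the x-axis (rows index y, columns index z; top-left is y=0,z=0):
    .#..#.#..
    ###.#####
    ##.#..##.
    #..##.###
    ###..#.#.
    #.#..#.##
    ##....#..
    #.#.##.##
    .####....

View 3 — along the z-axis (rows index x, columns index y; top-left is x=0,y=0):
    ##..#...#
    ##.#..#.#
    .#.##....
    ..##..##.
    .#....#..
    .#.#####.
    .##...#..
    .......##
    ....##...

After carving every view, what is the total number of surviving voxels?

remaining voxels: 78

initial block: 9^3 = 729
  1. axis=1 (XZ plane), |mask|=40  ⇒  voxels=360
  2. axis=0 (YZ plane), |mask|=45  ⇒  voxels=194
  3. axis=2 (XY plane), |mask|=31  ⇒  voxels=78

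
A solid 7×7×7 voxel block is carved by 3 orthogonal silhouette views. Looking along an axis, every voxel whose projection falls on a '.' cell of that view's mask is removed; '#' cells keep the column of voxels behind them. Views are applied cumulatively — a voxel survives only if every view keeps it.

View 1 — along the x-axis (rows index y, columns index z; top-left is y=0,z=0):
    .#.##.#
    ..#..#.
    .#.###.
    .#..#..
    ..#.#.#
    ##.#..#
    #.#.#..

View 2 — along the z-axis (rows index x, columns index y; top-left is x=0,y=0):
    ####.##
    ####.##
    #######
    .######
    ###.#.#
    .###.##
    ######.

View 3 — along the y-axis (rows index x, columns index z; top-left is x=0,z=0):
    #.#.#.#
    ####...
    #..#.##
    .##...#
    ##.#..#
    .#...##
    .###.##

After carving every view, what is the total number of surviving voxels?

initial block: 7^3 = 343
[1] x-view keeps 22 columns → grid now 154
[2] z-view keeps 41 columns → grid now 128
[3] y-view keeps 27 columns → grid now 66

remaining voxels: 66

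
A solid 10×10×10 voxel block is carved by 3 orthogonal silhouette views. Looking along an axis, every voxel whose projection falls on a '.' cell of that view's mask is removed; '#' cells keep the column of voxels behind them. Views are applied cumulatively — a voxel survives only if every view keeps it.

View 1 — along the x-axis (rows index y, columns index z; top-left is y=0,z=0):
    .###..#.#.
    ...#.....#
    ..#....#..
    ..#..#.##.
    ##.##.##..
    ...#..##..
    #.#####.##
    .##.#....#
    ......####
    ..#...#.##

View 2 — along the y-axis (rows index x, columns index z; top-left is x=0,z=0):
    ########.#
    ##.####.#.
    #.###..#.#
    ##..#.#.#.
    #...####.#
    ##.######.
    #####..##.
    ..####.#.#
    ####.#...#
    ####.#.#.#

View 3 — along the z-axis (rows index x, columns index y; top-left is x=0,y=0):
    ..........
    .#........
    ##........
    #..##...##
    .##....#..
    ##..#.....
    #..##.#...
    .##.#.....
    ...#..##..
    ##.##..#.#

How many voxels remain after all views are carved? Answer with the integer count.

start: 10×10×10 = 1000 voxels
  1. axis=0 (YZ plane), |mask|=42  ⇒  voxels=420
  2. axis=1 (XZ plane), |mask|=67  ⇒  voxels=268
  3. axis=2 (XY plane), |mask|=30  ⇒  voxels=83

voxel count = 83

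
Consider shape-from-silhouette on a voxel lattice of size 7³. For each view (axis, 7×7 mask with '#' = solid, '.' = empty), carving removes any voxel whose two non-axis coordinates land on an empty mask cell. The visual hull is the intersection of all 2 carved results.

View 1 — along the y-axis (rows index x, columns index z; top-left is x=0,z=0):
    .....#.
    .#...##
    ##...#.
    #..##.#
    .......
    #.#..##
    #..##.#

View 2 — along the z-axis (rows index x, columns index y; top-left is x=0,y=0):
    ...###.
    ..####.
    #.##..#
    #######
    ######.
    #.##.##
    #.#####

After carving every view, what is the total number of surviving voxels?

before carving: 343 voxels (7×7×7)
V1 y: intersect with XZ mask (19 set) -- 133 left
V2 z: intersect with XY mask (35 set) -- 99 left

remaining voxels: 99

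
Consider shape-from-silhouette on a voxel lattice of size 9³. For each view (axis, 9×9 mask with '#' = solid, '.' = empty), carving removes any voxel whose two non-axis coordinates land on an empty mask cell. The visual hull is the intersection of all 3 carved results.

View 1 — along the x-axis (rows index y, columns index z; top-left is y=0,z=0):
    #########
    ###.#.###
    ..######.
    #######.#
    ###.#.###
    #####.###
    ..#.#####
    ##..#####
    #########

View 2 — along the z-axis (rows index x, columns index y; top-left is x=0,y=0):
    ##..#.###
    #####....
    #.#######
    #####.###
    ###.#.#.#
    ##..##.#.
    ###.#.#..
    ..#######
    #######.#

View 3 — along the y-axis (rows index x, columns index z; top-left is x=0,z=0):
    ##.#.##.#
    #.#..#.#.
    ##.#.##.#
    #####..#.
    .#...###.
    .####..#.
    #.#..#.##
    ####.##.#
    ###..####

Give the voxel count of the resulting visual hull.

full grid |V| = 729
V1 x: intersect with YZ mask (67 set) -- 603 left
V2 z: intersect with XY mask (58 set) -- 429 left
V3 y: intersect with XZ mask (50 set) -- 266 left

voxel count = 266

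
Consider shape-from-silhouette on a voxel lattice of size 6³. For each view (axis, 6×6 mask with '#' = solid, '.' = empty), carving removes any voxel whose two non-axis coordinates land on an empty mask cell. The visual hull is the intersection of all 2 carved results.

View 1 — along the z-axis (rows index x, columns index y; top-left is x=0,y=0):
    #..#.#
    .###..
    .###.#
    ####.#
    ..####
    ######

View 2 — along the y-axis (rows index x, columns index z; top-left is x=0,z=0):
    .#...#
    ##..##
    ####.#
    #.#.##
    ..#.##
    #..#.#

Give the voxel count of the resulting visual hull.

before carving: 216 voxels (6×6×6)
[1] z-view keeps 25 columns → grid now 150
[2] y-view keeps 21 columns → grid now 88

voxel count = 88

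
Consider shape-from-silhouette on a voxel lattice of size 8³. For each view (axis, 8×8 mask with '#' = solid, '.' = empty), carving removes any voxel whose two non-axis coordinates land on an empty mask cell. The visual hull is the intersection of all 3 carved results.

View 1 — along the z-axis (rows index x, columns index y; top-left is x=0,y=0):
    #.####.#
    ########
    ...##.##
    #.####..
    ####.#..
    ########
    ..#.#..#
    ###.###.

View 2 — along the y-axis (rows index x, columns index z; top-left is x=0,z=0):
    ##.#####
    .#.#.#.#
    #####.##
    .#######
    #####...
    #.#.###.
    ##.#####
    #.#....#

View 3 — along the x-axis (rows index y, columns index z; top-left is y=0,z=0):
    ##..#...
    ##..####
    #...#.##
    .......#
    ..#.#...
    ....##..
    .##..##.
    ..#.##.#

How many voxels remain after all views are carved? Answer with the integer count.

87 voxels

full grid |V| = 512
V1 z: intersect with XY mask (45 set) -- 360 left
V2 y: intersect with XZ mask (45 set) -- 241 left
V3 x: intersect with YZ mask (26 set) -- 87 left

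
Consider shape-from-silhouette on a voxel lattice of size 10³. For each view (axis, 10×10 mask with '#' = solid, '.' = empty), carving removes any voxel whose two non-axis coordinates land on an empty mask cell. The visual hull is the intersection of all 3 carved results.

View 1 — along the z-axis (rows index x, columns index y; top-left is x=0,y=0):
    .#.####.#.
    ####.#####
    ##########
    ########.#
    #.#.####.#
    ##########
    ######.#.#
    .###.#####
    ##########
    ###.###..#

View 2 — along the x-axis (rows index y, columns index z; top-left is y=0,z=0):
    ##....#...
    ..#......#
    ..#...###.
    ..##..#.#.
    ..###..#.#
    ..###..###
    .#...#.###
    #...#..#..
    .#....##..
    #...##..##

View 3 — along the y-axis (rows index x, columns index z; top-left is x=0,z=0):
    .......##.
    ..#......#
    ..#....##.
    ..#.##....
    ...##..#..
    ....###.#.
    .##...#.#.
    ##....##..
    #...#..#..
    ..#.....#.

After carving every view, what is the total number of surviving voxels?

voxel count = 114

before carving: 1000 voxels (10×10×10)
[1] z-view keeps 84 columns → grid now 840
[2] x-view keeps 40 columns → grid now 342
[3] y-view keeps 30 columns → grid now 114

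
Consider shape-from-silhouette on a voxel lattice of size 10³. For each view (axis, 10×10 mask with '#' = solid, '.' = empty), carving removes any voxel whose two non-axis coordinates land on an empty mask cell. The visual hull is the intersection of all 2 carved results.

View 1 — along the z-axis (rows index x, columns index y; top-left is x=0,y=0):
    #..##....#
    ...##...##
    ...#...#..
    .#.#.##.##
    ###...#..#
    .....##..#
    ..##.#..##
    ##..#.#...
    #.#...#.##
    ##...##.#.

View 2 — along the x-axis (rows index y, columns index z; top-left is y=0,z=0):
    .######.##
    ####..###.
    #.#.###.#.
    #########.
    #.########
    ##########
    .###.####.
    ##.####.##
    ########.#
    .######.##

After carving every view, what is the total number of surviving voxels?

full grid |V| = 1000
[1] z-view keeps 43 columns → grid now 430
[2] x-view keeps 81 columns → grid now 349

voxel count = 349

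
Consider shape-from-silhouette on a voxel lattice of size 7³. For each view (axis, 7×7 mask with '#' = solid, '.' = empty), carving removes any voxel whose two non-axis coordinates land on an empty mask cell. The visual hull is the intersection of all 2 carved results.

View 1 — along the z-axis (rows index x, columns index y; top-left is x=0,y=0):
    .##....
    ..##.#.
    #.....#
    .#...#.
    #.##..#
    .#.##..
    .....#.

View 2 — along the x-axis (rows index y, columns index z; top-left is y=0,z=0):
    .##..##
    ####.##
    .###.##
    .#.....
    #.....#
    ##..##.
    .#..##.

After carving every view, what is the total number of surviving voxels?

64 voxels

initial block: 7^3 = 343
carve view 1 (along z, XY-mask fill 17/49): 119 voxels remain
carve view 2 (along x, YZ-mask fill 25/49): 64 voxels remain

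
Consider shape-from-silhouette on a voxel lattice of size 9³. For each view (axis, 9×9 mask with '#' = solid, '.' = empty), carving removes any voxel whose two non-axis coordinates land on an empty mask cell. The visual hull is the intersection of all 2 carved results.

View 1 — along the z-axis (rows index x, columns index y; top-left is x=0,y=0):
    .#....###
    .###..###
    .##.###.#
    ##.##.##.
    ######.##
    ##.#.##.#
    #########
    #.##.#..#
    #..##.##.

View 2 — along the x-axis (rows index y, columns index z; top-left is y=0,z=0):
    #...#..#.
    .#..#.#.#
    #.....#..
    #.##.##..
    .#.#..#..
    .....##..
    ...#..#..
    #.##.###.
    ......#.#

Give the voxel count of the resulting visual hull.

initial block: 9^3 = 729
carve view 1 (along z, XY-mask fill 55/81): 495 voxels remain
carve view 2 (along x, YZ-mask fill 29/81): 180 voxels remain

remaining voxels: 180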